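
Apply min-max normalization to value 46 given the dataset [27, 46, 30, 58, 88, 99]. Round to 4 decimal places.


Min = 27, Max = 99
Range = 99 - 27 = 72
Scaled = (x - min) / (max - min)
= (46 - 27) / 72
= 19 / 72
= 0.2639

0.2639


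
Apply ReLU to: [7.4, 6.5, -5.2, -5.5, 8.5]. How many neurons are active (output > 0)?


ReLU(x) = max(0, x) for each element:
ReLU(7.4) = 7.4
ReLU(6.5) = 6.5
ReLU(-5.2) = 0
ReLU(-5.5) = 0
ReLU(8.5) = 8.5
Active neurons (>0): 3

3


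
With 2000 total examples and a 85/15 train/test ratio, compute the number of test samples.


Train samples = 2000 * 85% = 1700
Test samples = 2000 - 1700
= 300

300


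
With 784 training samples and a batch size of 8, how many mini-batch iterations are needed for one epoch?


Iterations per epoch = dataset_size / batch_size
= 784 / 8
= 98

98


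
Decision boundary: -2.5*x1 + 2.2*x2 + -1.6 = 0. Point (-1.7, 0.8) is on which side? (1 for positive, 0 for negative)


Compute -2.5 * -1.7 + 2.2 * 0.8 + -1.6
= 4.25 + 1.76 + -1.6
= 4.41
Since 4.41 >= 0, the point is on the positive side.

1


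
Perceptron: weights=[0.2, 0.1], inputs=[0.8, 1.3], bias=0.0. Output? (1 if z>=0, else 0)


z = w . x + b
= 0.2*0.8 + 0.1*1.3 + 0.0
= 0.16 + 0.13 + 0.0
= 0.29 + 0.0
= 0.29
Since z = 0.29 >= 0, output = 1

1


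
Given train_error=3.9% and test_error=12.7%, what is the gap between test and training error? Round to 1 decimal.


Generalization gap = test_error - train_error
= 12.7 - 3.9
= 8.8%
A moderate gap.

8.8


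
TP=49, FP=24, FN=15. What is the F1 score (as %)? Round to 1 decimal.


Precision = TP / (TP + FP) = 49 / 73 = 0.6712
Recall = TP / (TP + FN) = 49 / 64 = 0.7656
F1 = 2 * P * R / (P + R)
= 2 * 0.6712 * 0.7656 / (0.6712 + 0.7656)
= 1.0278 / 1.4369
= 0.7153
As percentage: 71.5%

71.5


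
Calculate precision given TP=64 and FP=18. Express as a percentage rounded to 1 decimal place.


Precision = TP / (TP + FP) * 100
= 64 / (64 + 18)
= 64 / 82
= 0.7805
= 78.0%

78.0


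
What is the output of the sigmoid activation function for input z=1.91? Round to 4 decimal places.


sigmoid(z) = 1 / (1 + exp(-z))
exp(-(1.91)) = exp(-1.91) = 0.1481
1 + 0.1481 = 1.1481
1 / 1.1481 = 0.8710

0.8710


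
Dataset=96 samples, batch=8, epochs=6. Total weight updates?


Iterations per epoch = 96 / 8 = 12
Total updates = iterations_per_epoch * epochs
= 12 * 6
= 72

72


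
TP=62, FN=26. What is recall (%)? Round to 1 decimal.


Recall = TP / (TP + FN) * 100
= 62 / (62 + 26)
= 62 / 88
= 0.7045
= 70.5%

70.5


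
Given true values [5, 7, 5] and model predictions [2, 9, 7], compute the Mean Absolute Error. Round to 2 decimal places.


Absolute errors: [3, 2, 2]
Sum of absolute errors = 7
MAE = 7 / 3 = 2.33

2.33


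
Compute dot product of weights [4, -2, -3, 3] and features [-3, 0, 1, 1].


Element-wise products:
4 * -3 = -12
-2 * 0 = 0
-3 * 1 = -3
3 * 1 = 3
Sum = -12 + 0 + -3 + 3
= -12

-12


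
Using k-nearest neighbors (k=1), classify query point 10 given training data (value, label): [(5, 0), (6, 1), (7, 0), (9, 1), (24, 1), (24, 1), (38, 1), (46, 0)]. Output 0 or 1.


Distances from query 10:
Point 9 (class 1): distance = 1
K=1 nearest neighbors: classes = [1]
Votes for class 1: 1 / 1
Majority vote => class 1

1


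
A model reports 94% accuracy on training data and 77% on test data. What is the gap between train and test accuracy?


Gap = train_accuracy - test_accuracy
= 94 - 77
= 17%
This gap suggests the model is overfitting.

17


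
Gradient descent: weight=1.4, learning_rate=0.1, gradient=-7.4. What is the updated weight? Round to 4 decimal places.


w_new = w_old - lr * gradient
= 1.4 - 0.1 * -7.4
= 1.4 - (-0.74)
= 2.1400

2.1400


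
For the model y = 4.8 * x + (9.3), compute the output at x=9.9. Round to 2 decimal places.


y = 4.8 * 9.9 + (9.3)
= 47.52 + (9.3)
= 56.82

56.82


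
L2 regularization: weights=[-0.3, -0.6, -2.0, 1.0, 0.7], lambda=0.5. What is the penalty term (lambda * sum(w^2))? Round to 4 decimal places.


Squaring each weight:
(-0.3)^2 = 0.09
(-0.6)^2 = 0.36
(-2.0)^2 = 4.0
1.0^2 = 1.0
0.7^2 = 0.49
Sum of squares = 5.94
Penalty = 0.5 * 5.94 = 2.9700

2.9700


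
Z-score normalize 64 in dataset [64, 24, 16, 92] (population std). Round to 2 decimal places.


Mean = (64 + 24 + 16 + 92) / 4 = 49.0
Variance = sum((x_i - mean)^2) / n = 947.0
Std = sqrt(947.0) = 30.7734
Z = (x - mean) / std
= (64 - 49.0) / 30.7734
= 15.0 / 30.7734
= 0.49

0.49


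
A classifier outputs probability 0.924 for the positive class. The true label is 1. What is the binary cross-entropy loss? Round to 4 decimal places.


For y=1: Loss = -log(p)
= -log(0.924)
= -(-0.079)
= 0.0790

0.0790


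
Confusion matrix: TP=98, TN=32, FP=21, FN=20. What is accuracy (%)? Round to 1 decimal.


Accuracy = (TP + TN) / (TP + TN + FP + FN) * 100
= (98 + 32) / (98 + 32 + 21 + 20)
= 130 / 171
= 0.7602
= 76.0%

76.0


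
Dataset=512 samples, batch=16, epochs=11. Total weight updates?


Iterations per epoch = 512 / 16 = 32
Total updates = iterations_per_epoch * epochs
= 32 * 11
= 352

352


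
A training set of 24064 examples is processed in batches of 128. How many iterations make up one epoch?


Iterations per epoch = dataset_size / batch_size
= 24064 / 128
= 188

188


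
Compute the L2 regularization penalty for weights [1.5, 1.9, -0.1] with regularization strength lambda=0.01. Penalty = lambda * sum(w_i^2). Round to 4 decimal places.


Squaring each weight:
1.5^2 = 2.25
1.9^2 = 3.61
(-0.1)^2 = 0.01
Sum of squares = 5.87
Penalty = 0.01 * 5.87 = 0.0587

0.0587


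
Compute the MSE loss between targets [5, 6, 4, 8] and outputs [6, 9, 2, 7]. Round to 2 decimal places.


Differences: [-1, -3, 2, 1]
Squared errors: [1, 9, 4, 1]
Sum of squared errors = 15
MSE = 15 / 4 = 3.75

3.75


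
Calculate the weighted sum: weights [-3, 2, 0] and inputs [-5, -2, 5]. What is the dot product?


Element-wise products:
-3 * -5 = 15
2 * -2 = -4
0 * 5 = 0
Sum = 15 + -4 + 0
= 11

11


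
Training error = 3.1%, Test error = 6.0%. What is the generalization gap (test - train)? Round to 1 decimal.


Generalization gap = test_error - train_error
= 6.0 - 3.1
= 2.9%
A moderate gap.

2.9


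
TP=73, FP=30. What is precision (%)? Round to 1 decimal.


Precision = TP / (TP + FP) * 100
= 73 / (73 + 30)
= 73 / 103
= 0.7087
= 70.9%

70.9


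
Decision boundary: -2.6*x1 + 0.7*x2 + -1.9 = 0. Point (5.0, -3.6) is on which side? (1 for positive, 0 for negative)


Compute -2.6 * 5.0 + 0.7 * -3.6 + -1.9
= -13.0 + -2.52 + -1.9
= -17.42
Since -17.42 < 0, the point is on the negative side.

0


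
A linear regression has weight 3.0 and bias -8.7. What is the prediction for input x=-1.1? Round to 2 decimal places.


y = 3.0 * -1.1 + (-8.7)
= -3.3 + (-8.7)
= -12.00

-12.00


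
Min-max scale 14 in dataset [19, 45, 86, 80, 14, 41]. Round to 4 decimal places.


Min = 14, Max = 86
Range = 86 - 14 = 72
Scaled = (x - min) / (max - min)
= (14 - 14) / 72
= 0 / 72
= 0.0000

0.0000


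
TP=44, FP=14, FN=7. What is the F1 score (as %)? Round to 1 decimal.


Precision = TP / (TP + FP) = 44 / 58 = 0.7586
Recall = TP / (TP + FN) = 44 / 51 = 0.8627
F1 = 2 * P * R / (P + R)
= 2 * 0.7586 * 0.8627 / (0.7586 + 0.8627)
= 1.309 / 1.6214
= 0.8073
As percentage: 80.7%

80.7


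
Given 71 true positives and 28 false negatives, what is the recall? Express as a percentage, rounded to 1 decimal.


Recall = TP / (TP + FN) * 100
= 71 / (71 + 28)
= 71 / 99
= 0.7172
= 71.7%

71.7


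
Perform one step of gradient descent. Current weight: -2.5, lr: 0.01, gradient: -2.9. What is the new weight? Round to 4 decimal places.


w_new = w_old - lr * gradient
= -2.5 - 0.01 * -2.9
= -2.5 - (-0.029)
= -2.4710

-2.4710


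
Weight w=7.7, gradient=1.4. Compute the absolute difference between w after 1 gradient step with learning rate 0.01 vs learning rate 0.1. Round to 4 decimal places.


With lr=0.01: w_new = 7.7 - 0.01 * 1.4 = 7.686
With lr=0.1: w_new = 7.7 - 0.1 * 1.4 = 7.56
Absolute difference = |7.686 - 7.56|
= 0.1260

0.1260


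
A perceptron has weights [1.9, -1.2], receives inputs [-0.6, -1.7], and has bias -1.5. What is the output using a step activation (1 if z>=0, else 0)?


z = w . x + b
= 1.9*-0.6 + -1.2*-1.7 + -1.5
= -1.14 + 2.04 + -1.5
= 0.9 + -1.5
= -0.6
Since z = -0.6 < 0, output = 0

0


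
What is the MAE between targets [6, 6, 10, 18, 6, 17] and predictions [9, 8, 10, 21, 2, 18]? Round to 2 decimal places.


Absolute errors: [3, 2, 0, 3, 4, 1]
Sum of absolute errors = 13
MAE = 13 / 6 = 2.17

2.17


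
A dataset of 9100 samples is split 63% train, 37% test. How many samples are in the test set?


Train samples = 9100 * 63% = 5733
Test samples = 9100 - 5733
= 3367

3367


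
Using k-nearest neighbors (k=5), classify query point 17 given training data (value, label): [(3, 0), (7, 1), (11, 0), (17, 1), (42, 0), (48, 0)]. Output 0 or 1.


Distances from query 17:
Point 17 (class 1): distance = 0
Point 11 (class 0): distance = 6
Point 7 (class 1): distance = 10
Point 3 (class 0): distance = 14
Point 42 (class 0): distance = 25
K=5 nearest neighbors: classes = [1, 0, 1, 0, 0]
Votes for class 1: 2 / 5
Majority vote => class 0

0


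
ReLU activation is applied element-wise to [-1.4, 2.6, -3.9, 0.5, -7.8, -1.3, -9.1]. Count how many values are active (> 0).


ReLU(x) = max(0, x) for each element:
ReLU(-1.4) = 0
ReLU(2.6) = 2.6
ReLU(-3.9) = 0
ReLU(0.5) = 0.5
ReLU(-7.8) = 0
ReLU(-1.3) = 0
ReLU(-9.1) = 0
Active neurons (>0): 2

2


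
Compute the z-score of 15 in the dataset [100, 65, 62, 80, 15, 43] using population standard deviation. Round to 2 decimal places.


Mean = (100 + 65 + 62 + 80 + 15 + 43) / 6 = 60.8333
Variance = sum((x_i - mean)^2) / n = 723.1389
Std = sqrt(723.1389) = 26.8912
Z = (x - mean) / std
= (15 - 60.8333) / 26.8912
= -45.8333 / 26.8912
= -1.70

-1.70


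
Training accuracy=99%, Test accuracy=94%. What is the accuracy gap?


Gap = train_accuracy - test_accuracy
= 99 - 94
= 5%
This moderate gap may indicate mild overfitting.

5


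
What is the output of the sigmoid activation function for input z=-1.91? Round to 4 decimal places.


sigmoid(z) = 1 / (1 + exp(-z))
exp(-(-1.91)) = exp(1.91) = 6.7531
1 + 6.7531 = 7.7531
1 / 7.7531 = 0.1290

0.1290


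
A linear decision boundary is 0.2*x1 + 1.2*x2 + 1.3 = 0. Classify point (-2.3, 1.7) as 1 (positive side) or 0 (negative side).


Compute 0.2 * -2.3 + 1.2 * 1.7 + 1.3
= -0.46 + 2.04 + 1.3
= 2.88
Since 2.88 >= 0, the point is on the positive side.

1


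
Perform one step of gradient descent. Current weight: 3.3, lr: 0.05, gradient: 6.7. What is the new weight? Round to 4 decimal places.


w_new = w_old - lr * gradient
= 3.3 - 0.05 * 6.7
= 3.3 - (0.335)
= 2.9650

2.9650


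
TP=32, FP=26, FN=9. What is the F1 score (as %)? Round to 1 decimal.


Precision = TP / (TP + FP) = 32 / 58 = 0.5517
Recall = TP / (TP + FN) = 32 / 41 = 0.7805
F1 = 2 * P * R / (P + R)
= 2 * 0.5517 * 0.7805 / (0.5517 + 0.7805)
= 0.8612 / 1.3322
= 0.6465
As percentage: 64.6%

64.6


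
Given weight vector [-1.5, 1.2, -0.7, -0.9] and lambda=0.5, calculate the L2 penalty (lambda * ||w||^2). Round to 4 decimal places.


Squaring each weight:
(-1.5)^2 = 2.25
1.2^2 = 1.44
(-0.7)^2 = 0.49
(-0.9)^2 = 0.81
Sum of squares = 4.99
Penalty = 0.5 * 4.99 = 2.4950

2.4950


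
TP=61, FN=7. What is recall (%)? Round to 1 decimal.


Recall = TP / (TP + FN) * 100
= 61 / (61 + 7)
= 61 / 68
= 0.8971
= 89.7%

89.7


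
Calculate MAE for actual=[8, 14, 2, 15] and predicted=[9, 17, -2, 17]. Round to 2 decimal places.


Absolute errors: [1, 3, 4, 2]
Sum of absolute errors = 10
MAE = 10 / 4 = 2.50

2.50


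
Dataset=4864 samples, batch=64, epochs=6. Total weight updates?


Iterations per epoch = 4864 / 64 = 76
Total updates = iterations_per_epoch * epochs
= 76 * 6
= 456

456


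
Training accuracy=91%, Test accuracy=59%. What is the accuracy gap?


Gap = train_accuracy - test_accuracy
= 91 - 59
= 32%
This large gap strongly indicates overfitting.

32


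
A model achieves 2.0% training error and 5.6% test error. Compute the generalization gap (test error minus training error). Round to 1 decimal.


Generalization gap = test_error - train_error
= 5.6 - 2.0
= 3.6%
A moderate gap.

3.6


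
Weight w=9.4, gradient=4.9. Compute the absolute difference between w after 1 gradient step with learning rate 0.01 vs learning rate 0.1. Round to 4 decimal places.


With lr=0.01: w_new = 9.4 - 0.01 * 4.9 = 9.351
With lr=0.1: w_new = 9.4 - 0.1 * 4.9 = 8.91
Absolute difference = |9.351 - 8.91|
= 0.4410

0.4410


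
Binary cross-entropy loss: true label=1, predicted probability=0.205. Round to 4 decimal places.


For y=1: Loss = -log(p)
= -log(0.205)
= -(-1.5847)
= 1.5847

1.5847


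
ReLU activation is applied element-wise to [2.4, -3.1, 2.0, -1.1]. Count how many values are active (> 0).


ReLU(x) = max(0, x) for each element:
ReLU(2.4) = 2.4
ReLU(-3.1) = 0
ReLU(2.0) = 2.0
ReLU(-1.1) = 0
Active neurons (>0): 2

2


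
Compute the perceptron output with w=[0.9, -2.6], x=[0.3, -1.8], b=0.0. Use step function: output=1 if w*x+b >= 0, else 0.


z = w . x + b
= 0.9*0.3 + -2.6*-1.8 + 0.0
= 0.27 + 4.68 + 0.0
= 4.95 + 0.0
= 4.95
Since z = 4.95 >= 0, output = 1

1


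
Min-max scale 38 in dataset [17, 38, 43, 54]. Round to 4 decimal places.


Min = 17, Max = 54
Range = 54 - 17 = 37
Scaled = (x - min) / (max - min)
= (38 - 17) / 37
= 21 / 37
= 0.5676

0.5676


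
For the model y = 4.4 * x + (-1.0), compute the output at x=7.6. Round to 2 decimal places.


y = 4.4 * 7.6 + (-1.0)
= 33.44 + (-1.0)
= 32.44

32.44


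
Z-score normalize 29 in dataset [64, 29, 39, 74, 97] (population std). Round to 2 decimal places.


Mean = (64 + 29 + 39 + 74 + 97) / 5 = 60.6
Variance = sum((x_i - mean)^2) / n = 596.24
Std = sqrt(596.24) = 24.418
Z = (x - mean) / std
= (29 - 60.6) / 24.418
= -31.6 / 24.418
= -1.29

-1.29


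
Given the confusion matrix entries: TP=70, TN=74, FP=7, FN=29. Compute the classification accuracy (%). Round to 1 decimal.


Accuracy = (TP + TN) / (TP + TN + FP + FN) * 100
= (70 + 74) / (70 + 74 + 7 + 29)
= 144 / 180
= 0.8
= 80.0%

80.0


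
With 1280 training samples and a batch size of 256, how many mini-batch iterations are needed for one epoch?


Iterations per epoch = dataset_size / batch_size
= 1280 / 256
= 5

5


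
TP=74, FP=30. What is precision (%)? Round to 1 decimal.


Precision = TP / (TP + FP) * 100
= 74 / (74 + 30)
= 74 / 104
= 0.7115
= 71.2%

71.2


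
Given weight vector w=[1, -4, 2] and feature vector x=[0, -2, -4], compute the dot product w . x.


Element-wise products:
1 * 0 = 0
-4 * -2 = 8
2 * -4 = -8
Sum = 0 + 8 + -8
= 0

0


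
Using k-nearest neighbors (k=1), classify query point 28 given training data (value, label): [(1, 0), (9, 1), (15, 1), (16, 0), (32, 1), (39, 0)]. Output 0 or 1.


Distances from query 28:
Point 32 (class 1): distance = 4
K=1 nearest neighbors: classes = [1]
Votes for class 1: 1 / 1
Majority vote => class 1

1


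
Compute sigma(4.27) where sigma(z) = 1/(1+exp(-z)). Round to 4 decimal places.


sigmoid(z) = 1 / (1 + exp(-z))
exp(-(4.27)) = exp(-4.27) = 0.014
1 + 0.014 = 1.014
1 / 1.014 = 0.9862

0.9862


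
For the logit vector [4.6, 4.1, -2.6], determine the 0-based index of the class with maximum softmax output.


Softmax is a monotonic transformation, so it preserves the argmax.
We need to find the index of the maximum logit.
Index 0: 4.6
Index 1: 4.1
Index 2: -2.6
Maximum logit = 4.6 at index 0

0


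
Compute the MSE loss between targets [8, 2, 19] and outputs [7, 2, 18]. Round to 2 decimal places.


Differences: [1, 0, 1]
Squared errors: [1, 0, 1]
Sum of squared errors = 2
MSE = 2 / 3 = 0.67

0.67


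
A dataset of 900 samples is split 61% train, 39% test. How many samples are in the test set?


Train samples = 900 * 61% = 549
Test samples = 900 - 549
= 351

351


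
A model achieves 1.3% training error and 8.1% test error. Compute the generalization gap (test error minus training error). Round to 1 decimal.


Generalization gap = test_error - train_error
= 8.1 - 1.3
= 6.8%
A moderate gap.

6.8


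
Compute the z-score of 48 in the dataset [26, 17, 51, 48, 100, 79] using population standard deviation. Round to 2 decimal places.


Mean = (26 + 17 + 51 + 48 + 100 + 79) / 6 = 53.5
Variance = sum((x_i - mean)^2) / n = 822.9167
Std = sqrt(822.9167) = 28.6865
Z = (x - mean) / std
= (48 - 53.5) / 28.6865
= -5.5 / 28.6865
= -0.19

-0.19


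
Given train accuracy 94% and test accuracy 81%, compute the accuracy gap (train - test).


Gap = train_accuracy - test_accuracy
= 94 - 81
= 13%
This gap suggests the model is overfitting.

13


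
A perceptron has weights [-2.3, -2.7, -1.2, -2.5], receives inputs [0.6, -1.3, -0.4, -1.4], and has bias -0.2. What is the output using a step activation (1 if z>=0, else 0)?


z = w . x + b
= -2.3*0.6 + -2.7*-1.3 + -1.2*-0.4 + -2.5*-1.4 + -0.2
= -1.38 + 3.51 + 0.48 + 3.5 + -0.2
= 6.11 + -0.2
= 5.91
Since z = 5.91 >= 0, output = 1

1


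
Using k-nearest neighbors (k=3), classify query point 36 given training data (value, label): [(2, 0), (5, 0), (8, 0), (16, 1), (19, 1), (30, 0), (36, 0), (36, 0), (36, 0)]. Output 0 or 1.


Distances from query 36:
Point 36 (class 0): distance = 0
Point 36 (class 0): distance = 0
Point 36 (class 0): distance = 0
K=3 nearest neighbors: classes = [0, 0, 0]
Votes for class 1: 0 / 3
Majority vote => class 0

0


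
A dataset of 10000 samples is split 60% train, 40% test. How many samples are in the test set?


Train samples = 10000 * 60% = 6000
Test samples = 10000 - 6000
= 4000

4000


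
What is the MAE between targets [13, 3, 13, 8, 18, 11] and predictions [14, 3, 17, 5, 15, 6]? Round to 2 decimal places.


Absolute errors: [1, 0, 4, 3, 3, 5]
Sum of absolute errors = 16
MAE = 16 / 6 = 2.67

2.67


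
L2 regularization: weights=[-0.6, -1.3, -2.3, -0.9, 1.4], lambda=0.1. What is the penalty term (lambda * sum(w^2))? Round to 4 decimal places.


Squaring each weight:
(-0.6)^2 = 0.36
(-1.3)^2 = 1.69
(-2.3)^2 = 5.29
(-0.9)^2 = 0.81
1.4^2 = 1.96
Sum of squares = 10.11
Penalty = 0.1 * 10.11 = 1.0110

1.0110


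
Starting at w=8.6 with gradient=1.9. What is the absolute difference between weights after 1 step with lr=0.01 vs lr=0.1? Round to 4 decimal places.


With lr=0.01: w_new = 8.6 - 0.01 * 1.9 = 8.581
With lr=0.1: w_new = 8.6 - 0.1 * 1.9 = 8.41
Absolute difference = |8.581 - 8.41|
= 0.1710

0.1710


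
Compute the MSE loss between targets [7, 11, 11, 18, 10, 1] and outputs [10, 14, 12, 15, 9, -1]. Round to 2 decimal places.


Differences: [-3, -3, -1, 3, 1, 2]
Squared errors: [9, 9, 1, 9, 1, 4]
Sum of squared errors = 33
MSE = 33 / 6 = 5.50

5.50


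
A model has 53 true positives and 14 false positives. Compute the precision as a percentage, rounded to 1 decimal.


Precision = TP / (TP + FP) * 100
= 53 / (53 + 14)
= 53 / 67
= 0.791
= 79.1%

79.1


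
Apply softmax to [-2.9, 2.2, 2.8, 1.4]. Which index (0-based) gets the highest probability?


Softmax is a monotonic transformation, so it preserves the argmax.
We need to find the index of the maximum logit.
Index 0: -2.9
Index 1: 2.2
Index 2: 2.8
Index 3: 1.4
Maximum logit = 2.8 at index 2

2


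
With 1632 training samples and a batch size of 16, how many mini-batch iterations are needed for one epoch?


Iterations per epoch = dataset_size / batch_size
= 1632 / 16
= 102

102


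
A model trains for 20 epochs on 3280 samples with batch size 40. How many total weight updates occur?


Iterations per epoch = 3280 / 40 = 82
Total updates = iterations_per_epoch * epochs
= 82 * 20
= 1640

1640


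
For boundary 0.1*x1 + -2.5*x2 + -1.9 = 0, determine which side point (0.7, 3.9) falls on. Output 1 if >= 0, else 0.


Compute 0.1 * 0.7 + -2.5 * 3.9 + -1.9
= 0.07 + -9.75 + -1.9
= -11.58
Since -11.58 < 0, the point is on the negative side.

0


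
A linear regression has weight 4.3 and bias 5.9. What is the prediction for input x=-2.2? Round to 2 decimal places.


y = 4.3 * -2.2 + (5.9)
= -9.46 + (5.9)
= -3.56

-3.56


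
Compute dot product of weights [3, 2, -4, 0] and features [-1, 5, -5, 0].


Element-wise products:
3 * -1 = -3
2 * 5 = 10
-4 * -5 = 20
0 * 0 = 0
Sum = -3 + 10 + 20 + 0
= 27

27


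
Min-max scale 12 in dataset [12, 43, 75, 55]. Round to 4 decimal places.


Min = 12, Max = 75
Range = 75 - 12 = 63
Scaled = (x - min) / (max - min)
= (12 - 12) / 63
= 0 / 63
= 0.0000

0.0000


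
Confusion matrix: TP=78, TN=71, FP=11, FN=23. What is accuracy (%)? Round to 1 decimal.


Accuracy = (TP + TN) / (TP + TN + FP + FN) * 100
= (78 + 71) / (78 + 71 + 11 + 23)
= 149 / 183
= 0.8142
= 81.4%

81.4


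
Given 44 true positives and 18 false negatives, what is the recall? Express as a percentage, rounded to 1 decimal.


Recall = TP / (TP + FN) * 100
= 44 / (44 + 18)
= 44 / 62
= 0.7097
= 71.0%

71.0


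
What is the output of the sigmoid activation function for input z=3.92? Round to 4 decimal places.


sigmoid(z) = 1 / (1 + exp(-z))
exp(-(3.92)) = exp(-3.92) = 0.0198
1 + 0.0198 = 1.0198
1 / 1.0198 = 0.9805

0.9805


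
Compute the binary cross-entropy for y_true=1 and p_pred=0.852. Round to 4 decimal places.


For y=1: Loss = -log(p)
= -log(0.852)
= -(-0.1602)
= 0.1602

0.1602


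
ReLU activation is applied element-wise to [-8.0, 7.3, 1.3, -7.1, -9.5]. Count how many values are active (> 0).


ReLU(x) = max(0, x) for each element:
ReLU(-8.0) = 0
ReLU(7.3) = 7.3
ReLU(1.3) = 1.3
ReLU(-7.1) = 0
ReLU(-9.5) = 0
Active neurons (>0): 2

2


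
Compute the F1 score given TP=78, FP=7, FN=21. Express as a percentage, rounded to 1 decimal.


Precision = TP / (TP + FP) = 78 / 85 = 0.9176
Recall = TP / (TP + FN) = 78 / 99 = 0.7879
F1 = 2 * P * R / (P + R)
= 2 * 0.9176 * 0.7879 / (0.9176 + 0.7879)
= 1.446 / 1.7055
= 0.8478
As percentage: 84.8%

84.8


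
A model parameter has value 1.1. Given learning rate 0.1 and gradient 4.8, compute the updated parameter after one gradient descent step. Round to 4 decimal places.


w_new = w_old - lr * gradient
= 1.1 - 0.1 * 4.8
= 1.1 - (0.48)
= 0.6200

0.6200


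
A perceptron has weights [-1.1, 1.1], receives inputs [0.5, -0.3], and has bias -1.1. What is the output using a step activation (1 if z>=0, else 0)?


z = w . x + b
= -1.1*0.5 + 1.1*-0.3 + -1.1
= -0.55 + -0.33 + -1.1
= -0.88 + -1.1
= -1.98
Since z = -1.98 < 0, output = 0

0


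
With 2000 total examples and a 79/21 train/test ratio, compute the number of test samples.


Train samples = 2000 * 79% = 1580
Test samples = 2000 - 1580
= 420

420


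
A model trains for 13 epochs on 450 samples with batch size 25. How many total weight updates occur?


Iterations per epoch = 450 / 25 = 18
Total updates = iterations_per_epoch * epochs
= 18 * 13
= 234

234


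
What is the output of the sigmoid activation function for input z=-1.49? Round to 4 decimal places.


sigmoid(z) = 1 / (1 + exp(-z))
exp(-(-1.49)) = exp(1.49) = 4.4371
1 + 4.4371 = 5.4371
1 / 5.4371 = 0.1839

0.1839


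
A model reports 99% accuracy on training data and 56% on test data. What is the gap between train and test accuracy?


Gap = train_accuracy - test_accuracy
= 99 - 56
= 43%
This large gap strongly indicates overfitting.

43


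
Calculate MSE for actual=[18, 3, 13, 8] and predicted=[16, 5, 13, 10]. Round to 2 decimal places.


Differences: [2, -2, 0, -2]
Squared errors: [4, 4, 0, 4]
Sum of squared errors = 12
MSE = 12 / 4 = 3.00

3.00


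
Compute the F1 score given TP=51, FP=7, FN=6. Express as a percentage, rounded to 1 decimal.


Precision = TP / (TP + FP) = 51 / 58 = 0.8793
Recall = TP / (TP + FN) = 51 / 57 = 0.8947
F1 = 2 * P * R / (P + R)
= 2 * 0.8793 * 0.8947 / (0.8793 + 0.8947)
= 1.5735 / 1.774
= 0.887
As percentage: 88.7%

88.7


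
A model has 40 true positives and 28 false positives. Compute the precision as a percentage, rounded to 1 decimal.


Precision = TP / (TP + FP) * 100
= 40 / (40 + 28)
= 40 / 68
= 0.5882
= 58.8%

58.8


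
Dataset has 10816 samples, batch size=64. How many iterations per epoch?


Iterations per epoch = dataset_size / batch_size
= 10816 / 64
= 169

169


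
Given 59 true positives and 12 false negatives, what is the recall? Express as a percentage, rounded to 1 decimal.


Recall = TP / (TP + FN) * 100
= 59 / (59 + 12)
= 59 / 71
= 0.831
= 83.1%

83.1


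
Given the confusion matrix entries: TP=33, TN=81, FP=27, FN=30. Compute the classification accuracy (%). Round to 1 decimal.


Accuracy = (TP + TN) / (TP + TN + FP + FN) * 100
= (33 + 81) / (33 + 81 + 27 + 30)
= 114 / 171
= 0.6667
= 66.7%

66.7


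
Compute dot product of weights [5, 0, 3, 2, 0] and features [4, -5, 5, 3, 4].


Element-wise products:
5 * 4 = 20
0 * -5 = 0
3 * 5 = 15
2 * 3 = 6
0 * 4 = 0
Sum = 20 + 0 + 15 + 6 + 0
= 41

41


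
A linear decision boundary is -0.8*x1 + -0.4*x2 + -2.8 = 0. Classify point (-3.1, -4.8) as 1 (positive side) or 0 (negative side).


Compute -0.8 * -3.1 + -0.4 * -4.8 + -2.8
= 2.48 + 1.92 + -2.8
= 1.6
Since 1.6 >= 0, the point is on the positive side.

1


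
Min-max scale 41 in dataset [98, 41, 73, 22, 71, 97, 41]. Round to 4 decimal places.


Min = 22, Max = 98
Range = 98 - 22 = 76
Scaled = (x - min) / (max - min)
= (41 - 22) / 76
= 19 / 76
= 0.2500

0.2500


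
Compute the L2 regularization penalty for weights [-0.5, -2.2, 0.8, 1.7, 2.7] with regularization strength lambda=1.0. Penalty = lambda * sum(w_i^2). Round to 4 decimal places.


Squaring each weight:
(-0.5)^2 = 0.25
(-2.2)^2 = 4.84
0.8^2 = 0.64
1.7^2 = 2.89
2.7^2 = 7.29
Sum of squares = 15.91
Penalty = 1.0 * 15.91 = 15.9100

15.9100


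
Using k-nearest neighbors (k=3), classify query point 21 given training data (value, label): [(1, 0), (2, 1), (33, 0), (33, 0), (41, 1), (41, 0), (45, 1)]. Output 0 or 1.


Distances from query 21:
Point 33 (class 0): distance = 12
Point 33 (class 0): distance = 12
Point 2 (class 1): distance = 19
K=3 nearest neighbors: classes = [0, 0, 1]
Votes for class 1: 1 / 3
Majority vote => class 0

0


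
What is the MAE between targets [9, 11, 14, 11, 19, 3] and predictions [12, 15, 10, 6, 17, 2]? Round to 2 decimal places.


Absolute errors: [3, 4, 4, 5, 2, 1]
Sum of absolute errors = 19
MAE = 19 / 6 = 3.17

3.17


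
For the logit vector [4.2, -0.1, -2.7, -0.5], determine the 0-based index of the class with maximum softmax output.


Softmax is a monotonic transformation, so it preserves the argmax.
We need to find the index of the maximum logit.
Index 0: 4.2
Index 1: -0.1
Index 2: -2.7
Index 3: -0.5
Maximum logit = 4.2 at index 0

0


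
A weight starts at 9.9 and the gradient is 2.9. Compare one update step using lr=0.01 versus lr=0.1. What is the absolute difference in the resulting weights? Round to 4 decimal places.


With lr=0.01: w_new = 9.9 - 0.01 * 2.9 = 9.871
With lr=0.1: w_new = 9.9 - 0.1 * 2.9 = 9.61
Absolute difference = |9.871 - 9.61|
= 0.2610

0.2610


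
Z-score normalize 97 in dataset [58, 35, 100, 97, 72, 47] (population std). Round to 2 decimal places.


Mean = (58 + 35 + 100 + 97 + 72 + 47) / 6 = 68.1667
Variance = sum((x_i - mean)^2) / n = 585.1389
Std = sqrt(585.1389) = 24.1896
Z = (x - mean) / std
= (97 - 68.1667) / 24.1896
= 28.8333 / 24.1896
= 1.19

1.19


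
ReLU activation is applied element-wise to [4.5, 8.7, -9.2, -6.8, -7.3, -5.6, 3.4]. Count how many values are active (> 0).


ReLU(x) = max(0, x) for each element:
ReLU(4.5) = 4.5
ReLU(8.7) = 8.7
ReLU(-9.2) = 0
ReLU(-6.8) = 0
ReLU(-7.3) = 0
ReLU(-5.6) = 0
ReLU(3.4) = 3.4
Active neurons (>0): 3

3


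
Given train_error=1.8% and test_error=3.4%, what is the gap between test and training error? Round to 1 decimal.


Generalization gap = test_error - train_error
= 3.4 - 1.8
= 1.6%
A small gap suggests good generalization.

1.6


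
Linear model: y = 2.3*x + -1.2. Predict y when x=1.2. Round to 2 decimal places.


y = 2.3 * 1.2 + (-1.2)
= 2.76 + (-1.2)
= 1.56

1.56


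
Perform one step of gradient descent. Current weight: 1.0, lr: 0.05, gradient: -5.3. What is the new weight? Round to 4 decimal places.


w_new = w_old - lr * gradient
= 1.0 - 0.05 * -5.3
= 1.0 - (-0.265)
= 1.2650

1.2650


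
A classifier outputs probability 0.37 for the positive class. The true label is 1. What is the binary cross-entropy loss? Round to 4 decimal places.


For y=1: Loss = -log(p)
= -log(0.37)
= -(-0.9943)
= 0.9943

0.9943


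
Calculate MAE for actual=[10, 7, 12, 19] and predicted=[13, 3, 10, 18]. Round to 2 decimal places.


Absolute errors: [3, 4, 2, 1]
Sum of absolute errors = 10
MAE = 10 / 4 = 2.50

2.50


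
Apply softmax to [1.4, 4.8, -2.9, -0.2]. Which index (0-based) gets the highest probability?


Softmax is a monotonic transformation, so it preserves the argmax.
We need to find the index of the maximum logit.
Index 0: 1.4
Index 1: 4.8
Index 2: -2.9
Index 3: -0.2
Maximum logit = 4.8 at index 1

1


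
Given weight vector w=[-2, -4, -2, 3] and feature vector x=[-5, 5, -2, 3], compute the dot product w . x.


Element-wise products:
-2 * -5 = 10
-4 * 5 = -20
-2 * -2 = 4
3 * 3 = 9
Sum = 10 + -20 + 4 + 9
= 3

3


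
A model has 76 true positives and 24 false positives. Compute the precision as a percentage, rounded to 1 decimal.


Precision = TP / (TP + FP) * 100
= 76 / (76 + 24)
= 76 / 100
= 0.76
= 76.0%

76.0


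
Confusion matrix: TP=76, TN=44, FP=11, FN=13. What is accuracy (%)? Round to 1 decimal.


Accuracy = (TP + TN) / (TP + TN + FP + FN) * 100
= (76 + 44) / (76 + 44 + 11 + 13)
= 120 / 144
= 0.8333
= 83.3%

83.3


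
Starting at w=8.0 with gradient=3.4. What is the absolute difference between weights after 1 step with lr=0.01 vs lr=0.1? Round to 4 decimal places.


With lr=0.01: w_new = 8.0 - 0.01 * 3.4 = 7.966
With lr=0.1: w_new = 8.0 - 0.1 * 3.4 = 7.66
Absolute difference = |7.966 - 7.66|
= 0.3060

0.3060


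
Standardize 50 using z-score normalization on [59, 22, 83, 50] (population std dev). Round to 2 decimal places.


Mean = (59 + 22 + 83 + 50) / 4 = 53.5
Variance = sum((x_i - mean)^2) / n = 476.25
Std = sqrt(476.25) = 21.8232
Z = (x - mean) / std
= (50 - 53.5) / 21.8232
= -3.5 / 21.8232
= -0.16

-0.16


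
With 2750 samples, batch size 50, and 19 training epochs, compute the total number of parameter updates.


Iterations per epoch = 2750 / 50 = 55
Total updates = iterations_per_epoch * epochs
= 55 * 19
= 1045

1045


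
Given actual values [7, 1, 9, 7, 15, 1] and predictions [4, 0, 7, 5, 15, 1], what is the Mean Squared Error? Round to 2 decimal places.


Differences: [3, 1, 2, 2, 0, 0]
Squared errors: [9, 1, 4, 4, 0, 0]
Sum of squared errors = 18
MSE = 18 / 6 = 3.00

3.00


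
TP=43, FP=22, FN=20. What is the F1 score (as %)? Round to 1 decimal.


Precision = TP / (TP + FP) = 43 / 65 = 0.6615
Recall = TP / (TP + FN) = 43 / 63 = 0.6825
F1 = 2 * P * R / (P + R)
= 2 * 0.6615 * 0.6825 / (0.6615 + 0.6825)
= 0.9031 / 1.3441
= 0.6719
As percentage: 67.2%

67.2


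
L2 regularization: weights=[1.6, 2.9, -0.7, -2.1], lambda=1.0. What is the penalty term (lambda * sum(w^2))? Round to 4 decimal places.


Squaring each weight:
1.6^2 = 2.56
2.9^2 = 8.41
(-0.7)^2 = 0.49
(-2.1)^2 = 4.41
Sum of squares = 15.87
Penalty = 1.0 * 15.87 = 15.8700

15.8700


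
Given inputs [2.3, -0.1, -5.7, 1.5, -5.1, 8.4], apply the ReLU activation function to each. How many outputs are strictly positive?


ReLU(x) = max(0, x) for each element:
ReLU(2.3) = 2.3
ReLU(-0.1) = 0
ReLU(-5.7) = 0
ReLU(1.5) = 1.5
ReLU(-5.1) = 0
ReLU(8.4) = 8.4
Active neurons (>0): 3

3


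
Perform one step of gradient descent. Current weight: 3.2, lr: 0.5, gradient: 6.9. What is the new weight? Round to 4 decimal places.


w_new = w_old - lr * gradient
= 3.2 - 0.5 * 6.9
= 3.2 - (3.45)
= -0.2500

-0.2500


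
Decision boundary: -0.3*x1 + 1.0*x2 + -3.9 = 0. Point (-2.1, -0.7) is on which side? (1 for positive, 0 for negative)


Compute -0.3 * -2.1 + 1.0 * -0.7 + -3.9
= 0.63 + -0.7 + -3.9
= -3.97
Since -3.97 < 0, the point is on the negative side.

0


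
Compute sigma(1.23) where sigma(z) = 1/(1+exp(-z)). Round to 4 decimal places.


sigmoid(z) = 1 / (1 + exp(-z))
exp(-(1.23)) = exp(-1.23) = 0.2923
1 + 0.2923 = 1.2923
1 / 1.2923 = 0.7738

0.7738


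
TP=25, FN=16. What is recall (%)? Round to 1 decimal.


Recall = TP / (TP + FN) * 100
= 25 / (25 + 16)
= 25 / 41
= 0.6098
= 61.0%

61.0


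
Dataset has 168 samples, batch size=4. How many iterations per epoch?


Iterations per epoch = dataset_size / batch_size
= 168 / 4
= 42

42


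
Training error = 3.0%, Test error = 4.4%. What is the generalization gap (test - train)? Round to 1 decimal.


Generalization gap = test_error - train_error
= 4.4 - 3.0
= 1.4%
A small gap suggests good generalization.

1.4


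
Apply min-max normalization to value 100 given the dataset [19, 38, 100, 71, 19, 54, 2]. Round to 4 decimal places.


Min = 2, Max = 100
Range = 100 - 2 = 98
Scaled = (x - min) / (max - min)
= (100 - 2) / 98
= 98 / 98
= 1.0000

1.0000


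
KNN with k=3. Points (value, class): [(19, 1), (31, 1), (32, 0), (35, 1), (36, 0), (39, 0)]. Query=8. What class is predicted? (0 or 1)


Distances from query 8:
Point 19 (class 1): distance = 11
Point 31 (class 1): distance = 23
Point 32 (class 0): distance = 24
K=3 nearest neighbors: classes = [1, 1, 0]
Votes for class 1: 2 / 3
Majority vote => class 1

1


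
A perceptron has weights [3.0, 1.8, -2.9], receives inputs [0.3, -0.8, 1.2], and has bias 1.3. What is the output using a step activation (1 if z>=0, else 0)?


z = w . x + b
= 3.0*0.3 + 1.8*-0.8 + -2.9*1.2 + 1.3
= 0.9 + -1.44 + -3.48 + 1.3
= -4.02 + 1.3
= -2.72
Since z = -2.72 < 0, output = 0

0


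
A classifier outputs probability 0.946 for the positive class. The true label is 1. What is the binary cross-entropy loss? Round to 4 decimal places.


For y=1: Loss = -log(p)
= -log(0.946)
= -(-0.0555)
= 0.0555

0.0555


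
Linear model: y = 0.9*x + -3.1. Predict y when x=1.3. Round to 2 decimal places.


y = 0.9 * 1.3 + (-3.1)
= 1.17 + (-3.1)
= -1.93

-1.93


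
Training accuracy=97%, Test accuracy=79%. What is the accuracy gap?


Gap = train_accuracy - test_accuracy
= 97 - 79
= 18%
This gap suggests the model is overfitting.

18


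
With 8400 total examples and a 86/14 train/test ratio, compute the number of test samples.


Train samples = 8400 * 86% = 7224
Test samples = 8400 - 7224
= 1176

1176


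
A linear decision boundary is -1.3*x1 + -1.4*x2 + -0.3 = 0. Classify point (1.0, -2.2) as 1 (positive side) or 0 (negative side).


Compute -1.3 * 1.0 + -1.4 * -2.2 + -0.3
= -1.3 + 3.08 + -0.3
= 1.48
Since 1.48 >= 0, the point is on the positive side.

1


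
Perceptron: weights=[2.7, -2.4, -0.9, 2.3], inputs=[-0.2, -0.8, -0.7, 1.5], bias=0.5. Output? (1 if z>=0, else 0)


z = w . x + b
= 2.7*-0.2 + -2.4*-0.8 + -0.9*-0.7 + 2.3*1.5 + 0.5
= -0.54 + 1.92 + 0.63 + 3.45 + 0.5
= 5.46 + 0.5
= 5.96
Since z = 5.96 >= 0, output = 1

1


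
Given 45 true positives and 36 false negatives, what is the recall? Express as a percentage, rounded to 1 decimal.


Recall = TP / (TP + FN) * 100
= 45 / (45 + 36)
= 45 / 81
= 0.5556
= 55.6%

55.6


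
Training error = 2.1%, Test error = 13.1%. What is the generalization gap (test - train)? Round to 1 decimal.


Generalization gap = test_error - train_error
= 13.1 - 2.1
= 11.0%
A large gap suggests overfitting.

11.0


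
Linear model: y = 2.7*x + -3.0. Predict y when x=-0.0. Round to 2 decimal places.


y = 2.7 * -0.0 + (-3.0)
= -0.0 + (-3.0)
= -3.00

-3.00


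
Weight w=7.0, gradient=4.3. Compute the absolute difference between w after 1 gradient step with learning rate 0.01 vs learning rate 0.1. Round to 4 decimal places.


With lr=0.01: w_new = 7.0 - 0.01 * 4.3 = 6.957
With lr=0.1: w_new = 7.0 - 0.1 * 4.3 = 6.57
Absolute difference = |6.957 - 6.57|
= 0.3870

0.3870


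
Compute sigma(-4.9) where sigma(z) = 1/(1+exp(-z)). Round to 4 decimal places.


sigmoid(z) = 1 / (1 + exp(-z))
exp(-(-4.9)) = exp(4.9) = 134.2898
1 + 134.2898 = 135.2898
1 / 135.2898 = 0.0074

0.0074


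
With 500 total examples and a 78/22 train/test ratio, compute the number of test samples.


Train samples = 500 * 78% = 390
Test samples = 500 - 390
= 110

110


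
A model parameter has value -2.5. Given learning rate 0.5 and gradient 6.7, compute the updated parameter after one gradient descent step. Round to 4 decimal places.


w_new = w_old - lr * gradient
= -2.5 - 0.5 * 6.7
= -2.5 - (3.35)
= -5.8500

-5.8500


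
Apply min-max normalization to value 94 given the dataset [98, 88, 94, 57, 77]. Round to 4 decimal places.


Min = 57, Max = 98
Range = 98 - 57 = 41
Scaled = (x - min) / (max - min)
= (94 - 57) / 41
= 37 / 41
= 0.9024

0.9024


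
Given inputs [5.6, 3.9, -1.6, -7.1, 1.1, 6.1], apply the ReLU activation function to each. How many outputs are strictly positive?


ReLU(x) = max(0, x) for each element:
ReLU(5.6) = 5.6
ReLU(3.9) = 3.9
ReLU(-1.6) = 0
ReLU(-7.1) = 0
ReLU(1.1) = 1.1
ReLU(6.1) = 6.1
Active neurons (>0): 4

4


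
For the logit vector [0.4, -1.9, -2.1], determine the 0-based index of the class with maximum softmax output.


Softmax is a monotonic transformation, so it preserves the argmax.
We need to find the index of the maximum logit.
Index 0: 0.4
Index 1: -1.9
Index 2: -2.1
Maximum logit = 0.4 at index 0

0


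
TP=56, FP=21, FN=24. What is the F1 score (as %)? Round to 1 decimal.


Precision = TP / (TP + FP) = 56 / 77 = 0.7273
Recall = TP / (TP + FN) = 56 / 80 = 0.7
F1 = 2 * P * R / (P + R)
= 2 * 0.7273 * 0.7 / (0.7273 + 0.7)
= 1.0182 / 1.4273
= 0.7134
As percentage: 71.3%

71.3


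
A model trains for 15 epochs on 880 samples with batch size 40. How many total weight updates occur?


Iterations per epoch = 880 / 40 = 22
Total updates = iterations_per_epoch * epochs
= 22 * 15
= 330

330


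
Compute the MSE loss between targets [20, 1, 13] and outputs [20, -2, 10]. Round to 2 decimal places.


Differences: [0, 3, 3]
Squared errors: [0, 9, 9]
Sum of squared errors = 18
MSE = 18 / 3 = 6.00

6.00


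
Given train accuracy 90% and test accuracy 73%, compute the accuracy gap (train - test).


Gap = train_accuracy - test_accuracy
= 90 - 73
= 17%
This gap suggests the model is overfitting.

17


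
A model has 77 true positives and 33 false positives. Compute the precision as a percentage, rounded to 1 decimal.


Precision = TP / (TP + FP) * 100
= 77 / (77 + 33)
= 77 / 110
= 0.7
= 70.0%

70.0


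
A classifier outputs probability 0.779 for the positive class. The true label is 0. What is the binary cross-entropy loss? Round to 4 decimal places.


For y=0: Loss = -log(1-p)
= -log(1 - 0.779)
= -log(0.221)
= -(-1.5096)
= 1.5096

1.5096


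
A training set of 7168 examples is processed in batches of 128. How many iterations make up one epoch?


Iterations per epoch = dataset_size / batch_size
= 7168 / 128
= 56

56


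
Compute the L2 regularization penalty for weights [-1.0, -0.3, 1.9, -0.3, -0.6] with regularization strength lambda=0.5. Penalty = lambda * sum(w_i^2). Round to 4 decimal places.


Squaring each weight:
(-1.0)^2 = 1.0
(-0.3)^2 = 0.09
1.9^2 = 3.61
(-0.3)^2 = 0.09
(-0.6)^2 = 0.36
Sum of squares = 5.15
Penalty = 0.5 * 5.15 = 2.5750

2.5750


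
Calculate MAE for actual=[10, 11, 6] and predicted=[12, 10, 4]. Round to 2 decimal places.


Absolute errors: [2, 1, 2]
Sum of absolute errors = 5
MAE = 5 / 3 = 1.67

1.67


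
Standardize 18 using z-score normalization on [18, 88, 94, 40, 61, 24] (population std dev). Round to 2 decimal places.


Mean = (18 + 88 + 94 + 40 + 61 + 24) / 6 = 54.1667
Variance = sum((x_i - mean)^2) / n = 866.1389
Std = sqrt(866.1389) = 29.4302
Z = (x - mean) / std
= (18 - 54.1667) / 29.4302
= -36.1667 / 29.4302
= -1.23

-1.23
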